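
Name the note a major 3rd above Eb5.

G5

Three letter names up from E: G.
Moving 4 semitones up from Eb5 (the size of a major third) reaches G5.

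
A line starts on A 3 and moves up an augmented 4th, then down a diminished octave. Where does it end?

Up an augmented fourth from A3: D#4 (6 semitones up).
Down a diminished octave from D#4: D##3 (11 semitones down).

D double-sharp 3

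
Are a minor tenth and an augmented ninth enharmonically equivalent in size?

Both span 15 semitones: a minor tenth and an augmented ninth are the same chromatic distance.

Yes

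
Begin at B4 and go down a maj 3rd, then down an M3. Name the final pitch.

B4 down a major third → G4 (4 semitones).
G4 down a major third → Eb4 (4 semitones).

Eb4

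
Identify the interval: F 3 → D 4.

M6

F to D spans six letter names (F-G-A-B-C-D), so the interval is some kind of sixth.
The major sixth spans 9 semitones, and F3 to D4 is exactly 9 semitones — so this is a major sixth.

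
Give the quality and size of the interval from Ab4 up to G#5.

augmented seventh

A to G spans seven letter names (A-B-C-D-E-F-G) — that makes it a seventh of some quality.
The major seventh is 11 semitones; here we have 12, one semitone wider: augmented.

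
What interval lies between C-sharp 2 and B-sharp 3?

major fourteenth

C to B spans seven letter names (C-D-E-F-G-A-B), plus an octave: a fourteenth.
C#2 to B#3 is 23 semitones, matching the major fourteenth exactly, so the quality is major.
(Equivalently, a compound major seventh: a major seventh plus an octave.)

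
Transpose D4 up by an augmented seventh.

The seventh takes the letter from D up to C.
Moving 12 semitones up from D4 (the size of an augmented seventh) reaches C##5.

C##5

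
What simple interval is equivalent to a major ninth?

M2

Each octave removed subtracts seven from the number: 9 − 7 = 2.
So a major ninth is an octave plus a major second. The quality is unchanged.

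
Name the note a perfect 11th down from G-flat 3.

Counting four letter names plus an octave down from G lands on D.
A perfect eleventh spans 17 semitones, so from Gb3 the target pitch is Db2.

D-flat 2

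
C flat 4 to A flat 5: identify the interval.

M13

C to A spans six letter names (C-D-E-F-G-A), plus an octave, so the interval is some kind of thirteenth.
The major thirteenth spans 21 semitones, and Cb4 to Ab5 is exactly 21 semitones — so this is a major thirteenth.
(Equivalently, a compound major sixth: a major sixth plus an octave.)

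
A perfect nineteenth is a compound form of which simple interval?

Take out 2 octaves (14 from the number): 19 − 14 = 5.
Quality carries through unchanged, so the simple form is a perfect fifth.

perfect 5th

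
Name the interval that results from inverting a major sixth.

minor third

Inverted interval numbers add to nine, so a sixth pairs with a third (6 + 3 = 9).
The quality also flips — major becomes minor — giving a minor third.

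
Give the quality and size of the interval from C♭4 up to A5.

C to A spans six letter names (C-D-E-F-G-A), plus an octave — that makes it a thirteenth of some quality.
The major thirteenth is 21 semitones; here we have 22, one semitone wider: augmented.
(Equivalently, a compound augmented sixth: an augmented sixth plus an octave.)

augmented thirteenth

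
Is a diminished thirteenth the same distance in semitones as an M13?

No

19 semitones (diminished thirteenth) vs 21 semitones (major thirteenth): not equal.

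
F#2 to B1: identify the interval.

Descending from F#2 to B1 is the same interval as ascending B1 to F#2.
B to F spans five letter names (B-C-D-E-F), so the interval is some kind of fifth.
Counting semitones, B1→F#2 is 7, which is the perfect fifth.

perfect 5th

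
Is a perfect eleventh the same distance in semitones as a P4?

A perfect eleventh spans 17 semitones; a perfect fourth spans 5 semitones. They differ by 12.

No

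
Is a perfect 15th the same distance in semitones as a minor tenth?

A perfect fifteenth spans 24 semitones; a minor tenth spans 15 semitones. They differ by 9.

No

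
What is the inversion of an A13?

diminished third

First reduce the compound augmented thirteenth to its simple form, an augmented sixth.
Inverted interval numbers add to nine, so a sixth pairs with a third (6 + 3 = 9).
Quality inverts too: augmented becomes diminished. That makes the inversion a diminished third.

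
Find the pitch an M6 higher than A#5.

Six letter names up from A: F.
A major sixth spans 9 semitones, so from A#5 the target pitch is F##6.

F##6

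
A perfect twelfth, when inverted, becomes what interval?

P4

First reduce the compound perfect twelfth to its simple form, a perfect fifth.
Inverted interval numbers add to nine, so a fifth pairs with a fourth (5 + 4 = 9).
The quality also flips — perfect stays perfect — giving a perfect fourth.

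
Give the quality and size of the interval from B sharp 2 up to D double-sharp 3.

major 3rd

B to D spans three letter names (B-C-D): a third.
Counting semitones, B#2→D##3 is 4, which is the major third.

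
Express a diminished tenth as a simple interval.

Take out an octave (7 from the number): 10 − 7 = 3.
That makes a diminished tenth a compound diminished third — an octave plus a diminished third.

diminished third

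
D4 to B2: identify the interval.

minor tenth

Descending from D4 to B2 is the same interval as ascending B2 to D4.
B to D spans three letter names (B-C-D), plus an octave: a tenth.
At 15 semitones, B2→D4 falls one short of a major tenth: minor.
(Equivalently, a compound minor third: a minor third plus an octave.)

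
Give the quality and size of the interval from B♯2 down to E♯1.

perfect 12th

Descending from B#2 to E#1 is the same interval as ascending E#1 to B#2.
E to B spans five letter names (E-F-G-A-B), plus an octave — that makes it a twelfth of some quality.
Counting semitones, E#1→B#2 is 19, which is the perfect twelfth.
(Equivalently, a compound perfect fifth: a perfect fifth plus an octave.)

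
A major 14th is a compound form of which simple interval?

M7

Subtracting seven from the interval number removes an octave: 14 − 7 = 7.
So a major fourteenth is an octave plus a major seventh. The quality is unchanged.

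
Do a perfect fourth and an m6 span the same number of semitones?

A perfect fourth spans 5 semitones; a minor sixth spans 8 semitones. They differ by 3.

No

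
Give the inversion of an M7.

minor second

Inverted interval numbers add to nine, so a seventh pairs with a second (7 + 2 = 9).
And major becomes minor under inversion, so we get a minor second.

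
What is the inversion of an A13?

First reduce the compound augmented thirteenth to its simple form, an augmented sixth.
Inverted interval numbers add to nine, so a sixth pairs with a third (6 + 3 = 9).
The quality also flips — augmented becomes diminished — giving a diminished third.

diminished third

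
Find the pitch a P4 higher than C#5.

F#5

Counting four letter names up from C lands on F.
A perfect fourth is 5 semitones; 5 semitones up from C#5 gives F#5.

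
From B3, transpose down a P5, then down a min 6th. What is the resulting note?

A perfect fifth down from B3 is E3.
E3 down a minor sixth → G#2 (8 semitones).

G#2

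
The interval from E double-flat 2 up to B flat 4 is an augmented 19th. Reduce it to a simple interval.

Each octave removed subtracts seven from the number: 19 − 14 = 5.
Quality carries through unchanged, so the simple form is an augmented fifth.

augmented fifth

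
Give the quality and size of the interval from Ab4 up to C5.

major 3rd

A to C spans three letter names (A-B-C): a third.
Ab4 to C5 is 4 semitones, matching the major third exactly, so the quality is major.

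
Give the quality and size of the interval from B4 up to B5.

perfect octave

B to B is the same letter name, plus an octave: an octave.
B4 to B5 is 12 semitones, matching the perfect octave exactly, so the quality is perfect.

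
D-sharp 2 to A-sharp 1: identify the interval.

P4

Descending from D#2 to A#1 is the same interval as ascending A#1 to D#2.
A to D spans four letter names (A-B-C-D), so the interval is some kind of fourth.
Counting semitones, A#1→D#2 is 5, which is the perfect fourth.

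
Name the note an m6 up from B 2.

G 3

Six letter names up from B: G.
A minor sixth spans 8 semitones, so from B2 the target pitch is G3.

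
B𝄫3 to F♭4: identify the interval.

perfect fifth

B to F spans five letter names (B-C-D-E-F): a fifth.
The perfect fifth spans 7 semitones, and Bbb3 to Fb4 is exactly 7 semitones — so this is a perfect fifth.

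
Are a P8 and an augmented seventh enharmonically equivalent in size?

A perfect octave spans 12 semitones, and an augmented seventh also spans 12 semitones — they're enharmonic.

Yes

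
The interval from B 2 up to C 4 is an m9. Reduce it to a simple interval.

minor second

Take out an octave (7 from the number): 9 − 7 = 2.
So a minor ninth is an octave plus a minor second. The quality is unchanged.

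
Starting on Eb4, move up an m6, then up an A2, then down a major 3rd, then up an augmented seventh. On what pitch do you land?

A#5

Up a minor sixth from Eb4: Cb5 (8 semitones up).
Cb5 up an augmented second → D5 (3 semitones).
D5 down a major third → Bb4 (4 semitones).
Bb4 up an augmented seventh → A#5 (12 semitones).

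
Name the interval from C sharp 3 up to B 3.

minor 7th

C to B spans seven letter names (C-D-E-F-G-A-B): a seventh.
C#3 to B3 is 10 semitones, a half step short of the major seventh (11), so this is minor.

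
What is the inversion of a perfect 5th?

Interval numbers invert to sum to nine: 5 + 4 = 9, so a fifth inverts to a fourth.
The quality also flips — perfect stays perfect — giving a perfect fourth.

P4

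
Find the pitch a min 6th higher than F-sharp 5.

The sixth takes the letter from F up to D.
Moving 8 semitones up from F#5 (the size of a minor sixth) reaches D6.

D 6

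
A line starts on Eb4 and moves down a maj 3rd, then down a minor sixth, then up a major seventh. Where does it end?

A major third down from Eb4 is Cb4.
A minor sixth down from Cb4 is Eb3.
Eb3 up a major seventh → D4 (11 semitones).

D4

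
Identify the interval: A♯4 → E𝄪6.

augmented 12th

A to E spans five letter names (A-B-C-D-E), plus an octave — that makes it a twelfth of some quality.
A#4 to E##6 spans 20 semitones — one semitone wider than the perfect twelfth (19) — giving an augmented twelfth.
(Equivalently, a compound augmented fifth: an augmented fifth plus an octave.)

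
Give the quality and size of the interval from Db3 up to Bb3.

D to B spans six letter names (D-E-F-G-A-B) — that makes it a sixth of some quality.
Counting semitones, Db3→Bb3 is 9, which is the major sixth.

major 6th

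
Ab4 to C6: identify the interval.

M10

A to C spans three letter names (A-B-C), plus an octave: a tenth.
Counting semitones, Ab4→C6 is 16, which is the major tenth.
(Equivalently, a compound major third: a major third plus an octave.)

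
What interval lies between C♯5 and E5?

minor third

C to E spans three letter names (C-D-E) — that makes it a third of some quality.
At 3 semitones, C#5→E5 falls one short of a major third: minor.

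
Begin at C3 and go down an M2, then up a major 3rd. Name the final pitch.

C3 down a major second → Bb2 (2 semitones).
Up a major third from Bb2: D3 (4 semitones up).

D3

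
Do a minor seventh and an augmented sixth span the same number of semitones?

A minor seventh spans 10 semitones, and an augmented sixth also spans 10 semitones — they're enharmonic.

Yes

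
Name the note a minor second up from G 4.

A flat 4

Counting two letter names up from G lands on A.
Moving 1 semitone up from G4 (the size of a minor second) reaches Ab4.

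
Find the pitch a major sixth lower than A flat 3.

C flat 3

The sixth takes the letter from A down to C.
Moving 9 semitones down from Ab3 (the size of a major sixth) reaches Cb3.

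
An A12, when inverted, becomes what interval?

First reduce the compound augmented twelfth to its simple form, an augmented fifth.
The rule of nine gives the new number: 9 − 5 = 4, so a fifth becomes a fourth.
And augmented becomes diminished under inversion, so we get a diminished fourth.

d4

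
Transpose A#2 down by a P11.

E#1

Counting four letter names plus an octave down from A lands on E.
A perfect eleventh is 17 semitones; 17 semitones down from A#2 gives E#1.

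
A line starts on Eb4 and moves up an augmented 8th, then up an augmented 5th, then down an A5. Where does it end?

An augmented octave up from Eb4 is E5.
E5 up an augmented fifth → B#5 (8 semitones).
Down an augmented fifth from B#5: E5 (8 semitones down).

E5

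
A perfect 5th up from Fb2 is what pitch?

Cb3

The fifth takes the letter from F up to C.
A perfect fifth spans 7 semitones, so from Fb2 the target pitch is Cb3.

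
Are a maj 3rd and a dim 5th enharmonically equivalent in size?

No

A major third spans 4 semitones; a diminished fifth spans 6 semitones. They differ by 2.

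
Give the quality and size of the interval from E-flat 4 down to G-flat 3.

major sixth

Descending from Eb4 to Gb3 is the same interval as ascending Gb3 to Eb4.
G to E spans six letter names (G-A-B-C-D-E): a sixth.
Counting semitones, Gb3→Eb4 is 9, which is the major sixth.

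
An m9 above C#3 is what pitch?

D4

Counting two letter names plus an octave up from C lands on D.
Moving 13 semitones up from C#3 (the size of a minor ninth) reaches D4.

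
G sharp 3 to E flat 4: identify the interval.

d6

G to E spans six letter names (G-A-B-C-D-E), so the interval is some kind of sixth.
The major sixth is 9 semitones; here we have 7, two semitones narrower: diminished.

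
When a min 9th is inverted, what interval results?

M7

First reduce the compound minor ninth to its simple form, a minor second.
Interval numbers invert to sum to nine: 2 + 7 = 9, so a second inverts to a seventh.
Quality inverts too: minor becomes major. That makes the inversion a major seventh.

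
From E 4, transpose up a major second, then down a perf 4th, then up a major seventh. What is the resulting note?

E4 up a major second → F#4 (2 semitones).
F#4 down a perfect fourth → C#4 (5 semitones).
Up a major seventh from C#4: B#4 (11 semitones up).

B sharp 4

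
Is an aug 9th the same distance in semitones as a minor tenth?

An augmented ninth = 15 semitones = a minor tenth; enharmonically equal.

Yes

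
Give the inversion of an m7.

Inverted interval numbers add to nine, so a seventh pairs with a second (7 + 2 = 9).
Quality inverts too: minor becomes major. That makes the inversion a major second.

major 2nd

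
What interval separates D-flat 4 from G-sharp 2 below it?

doubly diminished twelfth

Descending from Db4 to G#2 is the same interval as ascending G#2 to Db4.
G to D spans five letter names (G-A-B-C-D), plus an octave, so the interval is some kind of twelfth.
A perfect twelfth would be 19 semitones; G#2 to Db4 is 17, two semitones narrower, so the interval is doubly diminished.
(Equivalently, a compound doubly diminished fifth: a doubly diminished fifth plus an octave.)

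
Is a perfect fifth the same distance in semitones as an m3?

7 semitones (perfect fifth) vs 3 semitones (minor third): not equal.

No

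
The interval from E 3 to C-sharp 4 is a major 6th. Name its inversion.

m3

The rule of nine gives the new number: 9 − 6 = 3, so a sixth becomes a third.
And major becomes minor under inversion, so we get a minor third.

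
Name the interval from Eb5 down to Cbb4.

Descending from Eb5 to Cbb4 is the same interval as ascending Cbb4 to Eb5.
C to E spans three letter names (C-D-E), plus an octave: a tenth.
A major tenth would be 16 semitones; Cbb4 to Eb5 is 17, one semitone wider, so the interval is augmented.
(Equivalently, a compound augmented third: an augmented third plus an octave.)

augmented tenth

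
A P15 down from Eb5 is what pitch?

Eb3

For a fifteenth the letter name doesn't change: still E, two octaves down.
A perfect fifteenth spans 24 semitones, so from Eb5 the target pitch is Eb3.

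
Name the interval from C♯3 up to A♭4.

C to A spans six letter names (C-D-E-F-G-A), plus an octave: a thirteenth.
A major thirteenth would be 21 semitones; C#3 to Ab4 is 19, two semitones narrower, so the interval is diminished.
(Equivalently, a compound diminished sixth: a diminished sixth plus an octave.)

diminished thirteenth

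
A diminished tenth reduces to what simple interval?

Subtracting seven from the interval number removes an octave: 10 − 7 = 3.
So a diminished tenth is an octave plus a diminished third. The quality is unchanged.

diminished 3rd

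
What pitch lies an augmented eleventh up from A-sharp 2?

The eleventh's letter: A up four letter names plus an octave → D.
An augmented eleventh is 18 semitones; 18 semitones up from A#2 gives D##4.

D-double-sharp 4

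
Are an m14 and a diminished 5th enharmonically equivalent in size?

A minor fourteenth spans 22 semitones; a diminished fifth spans 6 semitones. They differ by 16.

No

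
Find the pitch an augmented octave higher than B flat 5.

B 6

The letter stays B (same as the start), shifted an octave up.
An augmented octave spans 13 semitones, so from Bb5 the target pitch is B6.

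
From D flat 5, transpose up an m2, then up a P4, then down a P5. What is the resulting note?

D double-flat 5

A minor second up from Db5 is Ebb5.
Up a perfect fourth from Ebb5: Abb5 (5 semitones up).
Abb5 down a perfect fifth → Dbb5 (7 semitones).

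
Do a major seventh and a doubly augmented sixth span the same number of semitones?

A major seventh = 11 semitones = a doubly augmented sixth; enharmonically equal.

Yes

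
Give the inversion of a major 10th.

minor 6th

First reduce the compound major tenth to its simple form, a major third.
Inverted interval numbers add to nine, so a third pairs with a sixth (3 + 6 = 9).
The quality also flips — major becomes minor — giving a minor sixth.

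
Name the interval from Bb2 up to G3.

B to G spans six letter names (B-C-D-E-F-G): a sixth.
Counting semitones, Bb2→G3 is 9, which is the major sixth.

major 6th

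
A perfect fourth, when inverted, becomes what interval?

perfect fifth

Inverted interval numbers add to nine, so a fourth pairs with a fifth (4 + 5 = 9).
And perfect stays perfect under inversion, so we get a perfect fifth.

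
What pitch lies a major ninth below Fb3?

Two letters down from F (plus an octave) reaches E.
A major ninth is 14 semitones; 14 semitones down from Fb3 gives Ebb2.

Ebb2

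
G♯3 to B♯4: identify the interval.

M10

G to B spans three letter names (G-A-B), plus an octave, so the interval is some kind of tenth.
The major tenth spans 16 semitones, and G#3 to B#4 is exactly 16 semitones — so this is a major tenth.
(Equivalently, a compound major third: a major third plus an octave.)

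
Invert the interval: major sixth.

Interval numbers invert to sum to nine: 6 + 3 = 9, so a sixth inverts to a third.
The quality also flips — major becomes minor — giving a minor third.

m3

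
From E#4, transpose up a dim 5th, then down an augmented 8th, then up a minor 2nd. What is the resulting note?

Up a diminished fifth from E#4: B4 (6 semitones up).
An augmented octave down from B4 is Bb3.
Bb3 up a minor second → Cb4 (1 semitone).

Cb4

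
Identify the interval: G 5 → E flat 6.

G to E spans six letter names (G-A-B-C-D-E), so the interval is some kind of sixth.
At 8 semitones, G5→Eb6 falls one short of a major sixth: minor.

minor 6th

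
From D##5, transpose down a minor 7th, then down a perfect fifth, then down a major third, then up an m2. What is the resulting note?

G#3

A minor seventh down from D##5 is E##4.
E##4 down a perfect fifth → A##3 (7 semitones).
A major third down from A##3 is F##3.
A minor second up from F##3 is G#3.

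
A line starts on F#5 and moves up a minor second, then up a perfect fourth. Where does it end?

A minor second up from F#5 is G5.
Up a perfect fourth from G5: C6 (5 semitones up).

C6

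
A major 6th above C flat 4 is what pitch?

A flat 4

Counting six letter names up from C lands on A.
A major sixth is 9 semitones; 9 semitones up from Cb4 gives Ab4.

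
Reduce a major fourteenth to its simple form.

major 7th

Subtracting seven from the interval number removes an octave: 14 − 7 = 7.
Quality carries through unchanged, so the simple form is a major seventh.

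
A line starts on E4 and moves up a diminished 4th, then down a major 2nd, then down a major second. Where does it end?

E4 up a diminished fourth → Ab4 (4 semitones).
Down a major second from Ab4: Gb4 (2 semitones down).
Down a major second from Gb4: Fb4 (2 semitones down).

Fb4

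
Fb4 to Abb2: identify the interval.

major thirteenth

Descending from Fb4 to Abb2 is the same interval as ascending Abb2 to Fb4.
A to F spans six letter names (A-B-C-D-E-F), plus an octave — that makes it a thirteenth of some quality.
Abb2 to Fb4 is 21 semitones, matching the major thirteenth exactly, so the quality is major.
(Equivalently, a compound major sixth: a major sixth plus an octave.)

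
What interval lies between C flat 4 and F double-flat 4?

C to F spans four letter names (C-D-E-F): a fourth.
A perfect fourth would be 5 semitones; Cb4 to Fbb4 is 4, one semitone narrower, so the interval is diminished.

diminished fourth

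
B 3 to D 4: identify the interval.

m3

B to D spans three letter names (B-C-D), so the interval is some kind of third.
B3 to D4 is 3 semitones, a half step short of the major third (4), so this is minor.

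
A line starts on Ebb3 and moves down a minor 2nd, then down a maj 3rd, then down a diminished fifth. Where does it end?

Eb2

Down a minor second from Ebb3: Db3 (1 semitone down).
A major third down from Db3 is Bbb2.
Bbb2 down a diminished fifth → Eb2 (6 semitones).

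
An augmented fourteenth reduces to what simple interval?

A7

Each octave removed subtracts seven from the number: 14 − 7 = 7.
Quality carries through unchanged, so the simple form is an augmented seventh.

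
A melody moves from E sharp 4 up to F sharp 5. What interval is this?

m9

E to F spans two letter names (E-F), plus an octave — that makes it a ninth of some quality.
A major ninth would be 14 semitones, but E#4 to F#5 is 13 — one semitone narrower, making it a minor ninth.
(Equivalently, a compound minor second: a minor second plus an octave.)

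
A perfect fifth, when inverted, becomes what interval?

Inverted interval numbers add to nine, so a fifth pairs with a fourth (5 + 4 = 9).
And perfect stays perfect under inversion, so we get a perfect fourth.

perfect 4th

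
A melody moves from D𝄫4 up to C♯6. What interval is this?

D to C spans seven letter names (D-E-F-G-A-B-C), plus an octave: a fourteenth.
The major fourteenth is 23 semitones; here we have 25, two semitones wider: doubly augmented.
(Equivalently, a compound doubly augmented seventh: a doubly augmented seventh plus an octave.)

AA14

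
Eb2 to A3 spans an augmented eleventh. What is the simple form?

Take out an octave (7 from the number): 11 − 7 = 4.
That makes an augmented eleventh a compound augmented fourth — an octave plus an augmented fourth.

A4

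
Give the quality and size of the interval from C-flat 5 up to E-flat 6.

C to E spans three letter names (C-D-E), plus an octave: a tenth.
The major tenth spans 16 semitones, and Cb5 to Eb6 is exactly 16 semitones — so this is a major tenth.
(Equivalently, a compound major third: a major third plus an octave.)

M10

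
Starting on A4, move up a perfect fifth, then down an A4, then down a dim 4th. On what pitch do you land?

A4 up a perfect fifth → E5 (7 semitones).
An augmented fourth down from E5 is Bb4.
A diminished fourth down from Bb4 is F#4.

F#4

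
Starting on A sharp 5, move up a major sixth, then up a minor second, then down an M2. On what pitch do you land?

F sharp 6

A#5 up a major sixth → F##6 (9 semitones).
Up a minor second from F##6: G#6 (1 semitone up).
A major second down from G#6 is F#6.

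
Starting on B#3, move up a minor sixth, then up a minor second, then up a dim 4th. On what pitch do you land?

Db5

A minor sixth up from B#3 is G#4.
Up a minor second from G#4: A4 (1 semitone up).
A4 up a diminished fourth → Db5 (4 semitones).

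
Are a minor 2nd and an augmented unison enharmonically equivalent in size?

Both span 1 semitone: a minor second and an augmented unison are the same chromatic distance.

Yes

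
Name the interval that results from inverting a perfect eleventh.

perfect 5th

First reduce the compound perfect eleventh to its simple form, a perfect fourth.
Interval numbers invert to sum to nine: 4 + 5 = 9, so a fourth inverts to a fifth.
And perfect stays perfect under inversion, so we get a perfect fifth.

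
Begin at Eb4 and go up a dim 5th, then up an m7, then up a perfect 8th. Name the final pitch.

Eb4 up a diminished fifth → Bbb4 (6 semitones).
A minor seventh up from Bbb4 is Abb5.
Abb5 up a perfect octave → Abb6 (12 semitones).

Abb6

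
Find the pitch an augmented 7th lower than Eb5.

Seven letter names down from E: F.
Moving 12 semitones down from Eb5 (the size of an augmented seventh) reaches Fbb4.

Fbb4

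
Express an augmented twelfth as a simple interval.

Subtracting seven from the interval number removes an octave: 12 − 7 = 5.
That makes an augmented twelfth a compound augmented fifth — an octave plus an augmented fifth.

augmented fifth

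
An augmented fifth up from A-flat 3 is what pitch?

Five letter names up from A: E.
Moving 8 semitones up from Ab3 (the size of an augmented fifth) reaches E4.

E 4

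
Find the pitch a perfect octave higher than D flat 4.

D flat 5

The letter stays D (same as the start), shifted an octave up.
A perfect octave is 12 semitones; 12 semitones up from Db4 gives Db5.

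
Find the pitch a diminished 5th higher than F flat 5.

C double-flat 6

The fifth takes the letter from F up to C.
A diminished fifth is 6 semitones; 6 semitones up from Fb5 gives Cbb6.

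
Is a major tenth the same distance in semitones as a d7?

A major tenth spans 16 semitones; a diminished seventh spans 9 semitones. They differ by 7.

No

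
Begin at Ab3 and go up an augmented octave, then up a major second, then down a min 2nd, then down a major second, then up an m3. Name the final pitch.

B4

An augmented octave up from Ab3 is A4.
A major second up from A4 is B4.
A minor second down from B4 is A#4.
A#4 down a major second → G#4 (2 semitones).
Up a minor third from G#4: B4 (3 semitones up).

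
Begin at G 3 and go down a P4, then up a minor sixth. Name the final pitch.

Down a perfect fourth from G3: D3 (5 semitones down).
A minor sixth up from D3 is Bb3.

B flat 3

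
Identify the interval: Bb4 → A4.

minor 2nd

Descending from Bb4 to A4 is the same interval as ascending A4 to Bb4.
A to B spans two letter names (A-B) — that makes it a second of some quality.
A major second would be 2 semitones, but A4 to Bb4 is 1 — one semitone narrower, making it a minor second.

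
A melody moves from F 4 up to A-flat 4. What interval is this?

F to A spans three letter names (F-G-A) — that makes it a third of some quality.
At 3 semitones, F4→Ab4 falls one short of a major third: minor.

minor third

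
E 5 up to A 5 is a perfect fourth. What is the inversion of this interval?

The rule of nine gives the new number: 9 − 4 = 5, so a fourth becomes a fifth.
Quality inverts too: perfect stays perfect. That makes the inversion a perfect fifth.

P5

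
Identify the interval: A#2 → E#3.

A to E spans five letter names (A-B-C-D-E), so the interval is some kind of fifth.
A#2 to E#3 is 7 semitones, matching the perfect fifth exactly, so the quality is perfect.

perfect fifth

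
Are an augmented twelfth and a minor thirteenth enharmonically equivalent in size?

Both span 20 semitones: an augmented twelfth and a minor thirteenth are the same chromatic distance.

Yes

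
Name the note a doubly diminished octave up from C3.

For an octave the letter name doesn't change: still C, an octave up.
A doubly diminished octave is 10 semitones; 10 semitones up from C3 gives Cbb4.

Cbb4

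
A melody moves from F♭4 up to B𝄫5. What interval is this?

perfect eleventh

F to B spans four letter names (F-G-A-B), plus an octave: an eleventh.
Fb4 to Bbb5 is 17 semitones, matching the perfect eleventh exactly, so the quality is perfect.
(Equivalently, a compound perfect fourth: a perfect fourth plus an octave.)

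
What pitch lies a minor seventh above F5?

Eb6

The seventh takes the letter from F up to E.
Moving 10 semitones up from F5 (the size of a minor seventh) reaches Eb6.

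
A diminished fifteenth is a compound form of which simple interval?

d8

Subtracting seven from the interval number removes an octave: 15 − 7 = 8.
That makes a diminished fifteenth a compound diminished octave — an octave plus a diminished octave.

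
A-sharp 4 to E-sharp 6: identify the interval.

A to E spans five letter names (A-B-C-D-E), plus an octave — that makes it a twelfth of some quality.
The perfect twelfth spans 19 semitones, and A#4 to E#6 is exactly 19 semitones — so this is a perfect twelfth.
(Equivalently, a compound perfect fifth: a perfect fifth plus an octave.)

perfect 12th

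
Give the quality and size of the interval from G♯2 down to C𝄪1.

Descending from G#2 to C##1 is the same interval as ascending C##1 to G#2.
C to G spans five letter names (C-D-E-F-G), plus an octave — that makes it a twelfth of some quality.
The perfect twelfth is 19 semitones; here we have 18, one semitone narrower: diminished.
(Equivalently, a compound diminished fifth: a diminished fifth plus an octave.)

diminished twelfth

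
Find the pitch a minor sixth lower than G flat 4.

B flat 3

Six letter names down from G: B.
A minor sixth spans 8 semitones, so from Gb4 the target pitch is Bb3.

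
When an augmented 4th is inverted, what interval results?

The rule of nine gives the new number: 9 − 4 = 5, so a fourth becomes a fifth.
The quality also flips — augmented becomes diminished — giving a diminished fifth.

diminished fifth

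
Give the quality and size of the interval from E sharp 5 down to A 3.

augmented twelfth

Descending from E#5 to A3 is the same interval as ascending A3 to E#5.
A to E spans five letter names (A-B-C-D-E), plus an octave: a twelfth.
A perfect twelfth would be 19 semitones; A3 to E#5 is 20, one semitone wider, so the interval is augmented.
(Equivalently, a compound augmented fifth: an augmented fifth plus an octave.)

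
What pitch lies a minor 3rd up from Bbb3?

Counting three letter names up from B lands on D.
Moving 3 semitones up from Bbb3 (the size of a minor third) reaches Dbb4.

Dbb4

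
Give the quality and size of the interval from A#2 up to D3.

diminished fourth

A to D spans four letter names (A-B-C-D) — that makes it a fourth of some quality.
A#2 to D3 spans 4 semitones — one semitone narrower than the perfect fourth (5) — giving a diminished fourth.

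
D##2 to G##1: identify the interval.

P5

Descending from D##2 to G##1 is the same interval as ascending G##1 to D##2.
G to D spans five letter names (G-A-B-C-D) — that makes it a fifth of some quality.
The perfect fifth spans 7 semitones, and G##1 to D##2 is exactly 7 semitones — so this is a perfect fifth.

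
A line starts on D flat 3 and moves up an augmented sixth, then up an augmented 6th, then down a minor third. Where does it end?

E double-sharp 4

Db3 up an augmented sixth → B3 (10 semitones).
An augmented sixth up from B3 is G##4.
G##4 down a minor third → E##4 (3 semitones).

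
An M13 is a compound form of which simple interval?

Subtracting seven from the interval number removes an octave: 13 − 7 = 6.
So a major thirteenth is an octave plus a major sixth. The quality is unchanged.

M6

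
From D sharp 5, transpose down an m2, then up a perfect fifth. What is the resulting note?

G double-sharp 5

D#5 down a minor second → C##5 (1 semitone).
Up a perfect fifth from C##5: G##5 (7 semitones up).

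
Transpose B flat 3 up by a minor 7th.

A flat 4

Counting seven letter names up from B lands on A.
A minor seventh spans 10 semitones, so from Bb3 the target pitch is Ab4.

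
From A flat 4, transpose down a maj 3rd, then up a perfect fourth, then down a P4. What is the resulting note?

F flat 4

A major third down from Ab4 is Fb4.
Fb4 up a perfect fourth → Bbb4 (5 semitones).
A perfect fourth down from Bbb4 is Fb4.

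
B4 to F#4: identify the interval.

Descending from B4 to F#4 is the same interval as ascending F#4 to B4.
F to B spans four letter names (F-G-A-B) — that makes it a fourth of some quality.
F#4 to B4 is 5 semitones, matching the perfect fourth exactly, so the quality is perfect.

P4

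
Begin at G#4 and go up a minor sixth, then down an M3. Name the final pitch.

C5

Up a minor sixth from G#4: E5 (8 semitones up).
Down a major third from E5: C5 (4 semitones down).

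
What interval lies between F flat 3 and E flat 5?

F to E spans seven letter names (F-G-A-B-C-D-E), plus an octave: a fourteenth.
The major fourteenth spans 23 semitones, and Fb3 to Eb5 is exactly 23 semitones — so this is a major fourteenth.
(Equivalently, a compound major seventh: a major seventh plus an octave.)

M14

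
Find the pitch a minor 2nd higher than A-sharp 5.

B 5

The second takes the letter from A up to B.
Moving 1 semitone up from A#5 (the size of a minor second) reaches B5.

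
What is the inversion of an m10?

major 6th

First reduce the compound minor tenth to its simple form, a minor third.
The rule of nine gives the new number: 9 − 3 = 6, so a third becomes a sixth.
The quality also flips — minor becomes major — giving a major sixth.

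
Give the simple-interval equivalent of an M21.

Subtracting seven from the interval number removes an octave: 21 − 14 = 7.
So a major twenty-first is 2 octaves plus a major seventh. The quality is unchanged.

M7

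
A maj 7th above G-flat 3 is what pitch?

F 4

Counting seven letter names up from G lands on F.
Moving 11 semitones up from Gb3 (the size of a major seventh) reaches F4.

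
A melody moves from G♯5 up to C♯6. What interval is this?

perfect 4th

G to C spans four letter names (G-A-B-C): a fourth.
Counting semitones, G#5→C#6 is 5, which is the perfect fourth.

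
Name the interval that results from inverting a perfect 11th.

First reduce the compound perfect eleventh to its simple form, a perfect fourth.
Interval numbers invert to sum to nine: 4 + 5 = 9, so a fourth inverts to a fifth.
Quality inverts too: perfect stays perfect. That makes the inversion a perfect fifth.

perfect 5th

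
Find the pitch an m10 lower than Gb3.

The tenth's letter: G down three letter names plus an octave → E.
A minor tenth spans 15 semitones, so from Gb3 the target pitch is Eb2.

Eb2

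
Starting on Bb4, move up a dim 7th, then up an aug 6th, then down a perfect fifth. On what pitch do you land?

A diminished seventh up from Bb4 is Abb5.
Up an augmented sixth from Abb5: F6 (10 semitones up).
A perfect fifth down from F6 is Bb5.

Bb5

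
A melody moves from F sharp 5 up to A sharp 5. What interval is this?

F to A spans three letter names (F-G-A) — that makes it a third of some quality.
Counting semitones, F#5→A#5 is 4, which is the major third.

major 3rd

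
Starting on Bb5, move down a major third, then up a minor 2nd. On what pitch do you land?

Abb5

Down a major third from Bb5: Gb5 (4 semitones down).
Up a minor second from Gb5: Abb5 (1 semitone up).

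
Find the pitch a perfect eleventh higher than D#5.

G#6

Counting four letter names plus an octave up from D lands on G.
Moving 17 semitones up from D#5 (the size of a perfect eleventh) reaches G#6.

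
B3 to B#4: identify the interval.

augmented octave

B to B is the same letter name, plus an octave — that makes it an octave of some quality.
A perfect octave would be 12 semitones; B3 to B#4 is 13, one semitone wider, so the interval is augmented.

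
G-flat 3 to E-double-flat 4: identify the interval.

m6

G to E spans six letter names (G-A-B-C-D-E), so the interval is some kind of sixth.
A major sixth would be 9 semitones, but Gb3 to Ebb4 is 8 — one semitone narrower, making it a minor sixth.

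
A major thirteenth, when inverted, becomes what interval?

First reduce the compound major thirteenth to its simple form, a major sixth.
Inverted interval numbers add to nine, so a sixth pairs with a third (6 + 3 = 9).
The quality also flips — major becomes minor — giving a minor third.

minor third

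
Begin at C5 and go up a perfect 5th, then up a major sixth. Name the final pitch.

Up a perfect fifth from C5: G5 (7 semitones up).
Up a major sixth from G5: E6 (9 semitones up).

E6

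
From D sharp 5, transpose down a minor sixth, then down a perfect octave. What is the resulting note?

F double-sharp 3

A minor sixth down from D#5 is F##4.
A perfect octave down from F##4 is F##3.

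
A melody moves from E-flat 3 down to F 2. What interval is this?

minor seventh

Descending from Eb3 to F2 is the same interval as ascending F2 to Eb3.
F to E spans seven letter names (F-G-A-B-C-D-E): a seventh.
At 10 semitones, F2→Eb3 falls one short of a major seventh: minor.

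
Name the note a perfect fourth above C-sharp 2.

F-sharp 2

The fourth takes the letter from C up to F.
Moving 5 semitones up from C#2 (the size of a perfect fourth) reaches F#2.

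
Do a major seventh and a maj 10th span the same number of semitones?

No

A major seventh spans 11 semitones; a major tenth spans 16 semitones. They differ by 5.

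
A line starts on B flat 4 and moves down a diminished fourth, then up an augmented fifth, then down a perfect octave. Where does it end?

Down a diminished fourth from Bb4: F#4 (4 semitones down).
An augmented fifth up from F#4 is C##5.
Down a perfect octave from C##5: C##4 (12 semitones down).

C double-sharp 4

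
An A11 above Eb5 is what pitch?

Four letters up from E (plus an octave) reaches A.
Moving 18 semitones up from Eb5 (the size of an augmented eleventh) reaches A6.

A6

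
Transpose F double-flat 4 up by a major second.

G double-flat 4

The second takes the letter from F up to G.
A major second is 2 semitones; 2 semitones up from Fbb4 gives Gbb4.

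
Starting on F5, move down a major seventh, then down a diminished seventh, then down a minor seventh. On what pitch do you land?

Down a major seventh from F5: Gb4 (11 semitones down).
Down a diminished seventh from Gb4: A3 (9 semitones down).
A3 down a minor seventh → B2 (10 semitones).

B2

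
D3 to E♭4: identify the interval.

D to E spans two letter names (D-E), plus an octave: a ninth.
At 13 semitones, D3→Eb4 falls one short of a major ninth: minor.
(Equivalently, a compound minor second: a minor second plus an octave.)

minor ninth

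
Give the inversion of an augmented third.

The rule of nine gives the new number: 9 − 3 = 6, so a third becomes a sixth.
And augmented becomes diminished under inversion, so we get a diminished sixth.

d6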